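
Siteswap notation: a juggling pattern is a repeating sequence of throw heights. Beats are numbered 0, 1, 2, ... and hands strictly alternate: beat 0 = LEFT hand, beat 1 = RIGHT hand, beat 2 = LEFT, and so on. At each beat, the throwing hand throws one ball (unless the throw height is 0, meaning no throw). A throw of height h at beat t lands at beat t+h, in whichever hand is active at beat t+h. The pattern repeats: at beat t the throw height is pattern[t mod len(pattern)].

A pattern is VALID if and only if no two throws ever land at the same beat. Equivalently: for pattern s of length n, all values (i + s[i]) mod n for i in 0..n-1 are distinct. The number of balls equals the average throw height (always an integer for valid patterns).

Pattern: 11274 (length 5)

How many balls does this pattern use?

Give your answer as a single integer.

Answer: 3

Derivation:
Pattern = [1, 1, 2, 7, 4], length n = 5
  position 0: throw height = 1, running sum = 1
  position 1: throw height = 1, running sum = 2
  position 2: throw height = 2, running sum = 4
  position 3: throw height = 7, running sum = 11
  position 4: throw height = 4, running sum = 15
Total sum = 15; balls = sum / n = 15 / 5 = 3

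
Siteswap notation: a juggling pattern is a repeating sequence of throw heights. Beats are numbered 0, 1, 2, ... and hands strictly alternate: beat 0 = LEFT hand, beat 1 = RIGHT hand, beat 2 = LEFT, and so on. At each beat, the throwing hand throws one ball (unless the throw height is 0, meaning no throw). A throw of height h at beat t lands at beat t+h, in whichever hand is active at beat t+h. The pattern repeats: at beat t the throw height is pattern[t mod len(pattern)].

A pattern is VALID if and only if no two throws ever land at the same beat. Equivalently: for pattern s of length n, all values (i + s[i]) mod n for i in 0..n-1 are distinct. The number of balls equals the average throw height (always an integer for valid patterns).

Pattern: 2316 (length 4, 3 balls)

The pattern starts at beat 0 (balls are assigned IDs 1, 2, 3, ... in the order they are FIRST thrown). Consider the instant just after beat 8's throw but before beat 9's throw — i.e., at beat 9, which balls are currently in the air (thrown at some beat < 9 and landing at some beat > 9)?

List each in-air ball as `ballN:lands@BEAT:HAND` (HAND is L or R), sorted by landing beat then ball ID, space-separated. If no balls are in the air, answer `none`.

Beat 0 (L): throw ball1 h=2 -> lands@2:L; in-air after throw: [b1@2:L]
Beat 1 (R): throw ball2 h=3 -> lands@4:L; in-air after throw: [b1@2:L b2@4:L]
Beat 2 (L): throw ball1 h=1 -> lands@3:R; in-air after throw: [b1@3:R b2@4:L]
Beat 3 (R): throw ball1 h=6 -> lands@9:R; in-air after throw: [b2@4:L b1@9:R]
Beat 4 (L): throw ball2 h=2 -> lands@6:L; in-air after throw: [b2@6:L b1@9:R]
Beat 5 (R): throw ball3 h=3 -> lands@8:L; in-air after throw: [b2@6:L b3@8:L b1@9:R]
Beat 6 (L): throw ball2 h=1 -> lands@7:R; in-air after throw: [b2@7:R b3@8:L b1@9:R]
Beat 7 (R): throw ball2 h=6 -> lands@13:R; in-air after throw: [b3@8:L b1@9:R b2@13:R]
Beat 8 (L): throw ball3 h=2 -> lands@10:L; in-air after throw: [b1@9:R b3@10:L b2@13:R]
Beat 9 (R): throw ball1 h=3 -> lands@12:L; in-air after throw: [b3@10:L b1@12:L b2@13:R]

Answer: ball3:lands@10:L ball2:lands@13:R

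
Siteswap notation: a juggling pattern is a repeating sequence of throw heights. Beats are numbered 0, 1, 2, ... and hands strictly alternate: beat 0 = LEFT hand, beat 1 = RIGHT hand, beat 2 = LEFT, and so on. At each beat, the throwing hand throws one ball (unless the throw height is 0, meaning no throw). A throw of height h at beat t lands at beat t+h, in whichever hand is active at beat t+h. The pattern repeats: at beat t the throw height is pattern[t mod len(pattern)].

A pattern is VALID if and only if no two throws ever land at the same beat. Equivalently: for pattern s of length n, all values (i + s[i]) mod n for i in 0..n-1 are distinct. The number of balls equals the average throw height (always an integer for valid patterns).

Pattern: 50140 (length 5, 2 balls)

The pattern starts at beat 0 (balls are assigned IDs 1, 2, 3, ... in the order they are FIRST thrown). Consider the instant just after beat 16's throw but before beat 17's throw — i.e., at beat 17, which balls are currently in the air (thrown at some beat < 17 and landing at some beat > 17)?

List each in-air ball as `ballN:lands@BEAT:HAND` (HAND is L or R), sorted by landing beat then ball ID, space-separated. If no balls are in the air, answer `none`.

Beat 0 (L): throw ball1 h=5 -> lands@5:R; in-air after throw: [b1@5:R]
Beat 2 (L): throw ball2 h=1 -> lands@3:R; in-air after throw: [b2@3:R b1@5:R]
Beat 3 (R): throw ball2 h=4 -> lands@7:R; in-air after throw: [b1@5:R b2@7:R]
Beat 5 (R): throw ball1 h=5 -> lands@10:L; in-air after throw: [b2@7:R b1@10:L]
Beat 7 (R): throw ball2 h=1 -> lands@8:L; in-air after throw: [b2@8:L b1@10:L]
Beat 8 (L): throw ball2 h=4 -> lands@12:L; in-air after throw: [b1@10:L b2@12:L]
Beat 10 (L): throw ball1 h=5 -> lands@15:R; in-air after throw: [b2@12:L b1@15:R]
Beat 12 (L): throw ball2 h=1 -> lands@13:R; in-air after throw: [b2@13:R b1@15:R]
Beat 13 (R): throw ball2 h=4 -> lands@17:R; in-air after throw: [b1@15:R b2@17:R]
Beat 15 (R): throw ball1 h=5 -> lands@20:L; in-air after throw: [b2@17:R b1@20:L]
Beat 17 (R): throw ball2 h=1 -> lands@18:L; in-air after throw: [b2@18:L b1@20:L]

Answer: ball1:lands@20:L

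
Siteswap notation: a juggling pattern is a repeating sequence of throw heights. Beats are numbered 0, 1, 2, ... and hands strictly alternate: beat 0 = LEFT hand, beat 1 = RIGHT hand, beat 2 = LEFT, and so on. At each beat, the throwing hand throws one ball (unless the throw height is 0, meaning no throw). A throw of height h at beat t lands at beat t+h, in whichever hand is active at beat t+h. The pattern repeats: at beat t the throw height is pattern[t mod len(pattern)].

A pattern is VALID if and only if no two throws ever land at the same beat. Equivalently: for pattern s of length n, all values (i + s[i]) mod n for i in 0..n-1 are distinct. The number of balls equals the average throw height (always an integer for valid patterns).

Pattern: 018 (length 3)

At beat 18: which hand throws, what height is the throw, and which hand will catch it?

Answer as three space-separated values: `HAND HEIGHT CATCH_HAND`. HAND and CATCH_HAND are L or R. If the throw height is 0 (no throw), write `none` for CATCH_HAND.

Beat 18: 18 mod 2 = 0, so hand = L
Throw height = pattern[18 mod 3] = pattern[0] = 0

Answer: L 0 none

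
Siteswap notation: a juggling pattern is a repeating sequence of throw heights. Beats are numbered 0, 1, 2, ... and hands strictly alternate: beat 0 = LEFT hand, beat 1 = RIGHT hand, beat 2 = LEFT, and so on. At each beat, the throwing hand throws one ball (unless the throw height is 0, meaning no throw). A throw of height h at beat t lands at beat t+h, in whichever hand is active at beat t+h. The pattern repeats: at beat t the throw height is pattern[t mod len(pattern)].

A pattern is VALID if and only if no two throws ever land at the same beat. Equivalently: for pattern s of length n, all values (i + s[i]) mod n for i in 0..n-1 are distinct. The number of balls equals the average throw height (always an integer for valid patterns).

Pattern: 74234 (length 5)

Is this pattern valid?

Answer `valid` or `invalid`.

Answer: valid

Derivation:
i=0: (i + s[i]) mod n = (0 + 7) mod 5 = 2
i=1: (i + s[i]) mod n = (1 + 4) mod 5 = 0
i=2: (i + s[i]) mod n = (2 + 2) mod 5 = 4
i=3: (i + s[i]) mod n = (3 + 3) mod 5 = 1
i=4: (i + s[i]) mod n = (4 + 4) mod 5 = 3
Residues: [2, 0, 4, 1, 3], distinct: True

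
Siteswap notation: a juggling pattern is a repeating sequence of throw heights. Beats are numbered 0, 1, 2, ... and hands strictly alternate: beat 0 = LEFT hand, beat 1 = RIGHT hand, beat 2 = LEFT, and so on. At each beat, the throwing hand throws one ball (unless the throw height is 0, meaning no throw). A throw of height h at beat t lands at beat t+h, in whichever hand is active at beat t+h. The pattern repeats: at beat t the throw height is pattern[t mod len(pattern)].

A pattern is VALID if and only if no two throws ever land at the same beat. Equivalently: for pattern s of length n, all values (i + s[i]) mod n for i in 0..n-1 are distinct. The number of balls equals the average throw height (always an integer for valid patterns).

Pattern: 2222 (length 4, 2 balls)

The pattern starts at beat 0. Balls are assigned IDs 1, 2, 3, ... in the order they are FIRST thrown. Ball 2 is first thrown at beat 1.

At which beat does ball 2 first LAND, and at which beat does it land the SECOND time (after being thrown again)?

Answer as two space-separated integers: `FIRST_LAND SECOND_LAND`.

Answer: 3 5

Derivation:
Beat 0 (L): throw ball1 h=2 -> lands@2:L; in-air after throw: [b1@2:L]
Beat 1 (R): throw ball2 h=2 -> lands@3:R; in-air after throw: [b1@2:L b2@3:R]
Beat 2 (L): throw ball1 h=2 -> lands@4:L; in-air after throw: [b2@3:R b1@4:L]
Beat 3 (R): throw ball2 h=2 -> lands@5:R; in-air after throw: [b1@4:L b2@5:R]
Beat 4 (L): throw ball1 h=2 -> lands@6:L; in-air after throw: [b2@5:R b1@6:L]
Beat 5 (R): throw ball2 h=2 -> lands@7:R; in-air after throw: [b1@6:L b2@7:R]
Ball 2: thrown@1 h=2 -> first land @3; rethrown@3 h=2 -> second land @5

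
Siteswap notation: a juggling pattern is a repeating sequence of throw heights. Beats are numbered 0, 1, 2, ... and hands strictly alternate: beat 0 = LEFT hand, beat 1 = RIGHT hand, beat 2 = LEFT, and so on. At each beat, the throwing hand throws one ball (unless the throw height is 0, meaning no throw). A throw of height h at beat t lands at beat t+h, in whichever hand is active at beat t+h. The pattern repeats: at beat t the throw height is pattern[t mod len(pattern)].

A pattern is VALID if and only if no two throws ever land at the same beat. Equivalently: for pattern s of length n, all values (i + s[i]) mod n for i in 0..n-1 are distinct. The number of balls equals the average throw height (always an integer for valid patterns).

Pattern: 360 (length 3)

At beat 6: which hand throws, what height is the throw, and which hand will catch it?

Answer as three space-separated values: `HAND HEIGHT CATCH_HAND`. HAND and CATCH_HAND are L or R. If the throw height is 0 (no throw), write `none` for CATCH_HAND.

Beat 6: 6 mod 2 = 0, so hand = L
Throw height = pattern[6 mod 3] = pattern[0] = 3
Lands at beat 6+3=9, 9 mod 2 = 1, so catch hand = R

Answer: L 3 R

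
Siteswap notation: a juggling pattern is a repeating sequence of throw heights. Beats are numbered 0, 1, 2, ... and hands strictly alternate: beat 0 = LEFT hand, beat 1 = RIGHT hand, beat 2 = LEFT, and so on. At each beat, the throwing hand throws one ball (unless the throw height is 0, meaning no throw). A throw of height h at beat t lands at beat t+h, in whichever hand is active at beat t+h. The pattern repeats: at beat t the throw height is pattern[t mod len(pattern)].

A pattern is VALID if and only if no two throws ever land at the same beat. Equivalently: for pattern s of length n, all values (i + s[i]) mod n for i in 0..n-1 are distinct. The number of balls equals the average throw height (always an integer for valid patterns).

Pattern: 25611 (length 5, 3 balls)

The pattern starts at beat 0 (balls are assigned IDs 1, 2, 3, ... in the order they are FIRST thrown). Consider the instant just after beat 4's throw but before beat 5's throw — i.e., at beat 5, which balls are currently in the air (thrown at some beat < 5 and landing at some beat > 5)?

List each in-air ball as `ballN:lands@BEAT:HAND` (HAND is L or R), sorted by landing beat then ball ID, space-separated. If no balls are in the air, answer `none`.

Beat 0 (L): throw ball1 h=2 -> lands@2:L; in-air after throw: [b1@2:L]
Beat 1 (R): throw ball2 h=5 -> lands@6:L; in-air after throw: [b1@2:L b2@6:L]
Beat 2 (L): throw ball1 h=6 -> lands@8:L; in-air after throw: [b2@6:L b1@8:L]
Beat 3 (R): throw ball3 h=1 -> lands@4:L; in-air after throw: [b3@4:L b2@6:L b1@8:L]
Beat 4 (L): throw ball3 h=1 -> lands@5:R; in-air after throw: [b3@5:R b2@6:L b1@8:L]
Beat 5 (R): throw ball3 h=2 -> lands@7:R; in-air after throw: [b2@6:L b3@7:R b1@8:L]

Answer: ball2:lands@6:L ball1:lands@8:L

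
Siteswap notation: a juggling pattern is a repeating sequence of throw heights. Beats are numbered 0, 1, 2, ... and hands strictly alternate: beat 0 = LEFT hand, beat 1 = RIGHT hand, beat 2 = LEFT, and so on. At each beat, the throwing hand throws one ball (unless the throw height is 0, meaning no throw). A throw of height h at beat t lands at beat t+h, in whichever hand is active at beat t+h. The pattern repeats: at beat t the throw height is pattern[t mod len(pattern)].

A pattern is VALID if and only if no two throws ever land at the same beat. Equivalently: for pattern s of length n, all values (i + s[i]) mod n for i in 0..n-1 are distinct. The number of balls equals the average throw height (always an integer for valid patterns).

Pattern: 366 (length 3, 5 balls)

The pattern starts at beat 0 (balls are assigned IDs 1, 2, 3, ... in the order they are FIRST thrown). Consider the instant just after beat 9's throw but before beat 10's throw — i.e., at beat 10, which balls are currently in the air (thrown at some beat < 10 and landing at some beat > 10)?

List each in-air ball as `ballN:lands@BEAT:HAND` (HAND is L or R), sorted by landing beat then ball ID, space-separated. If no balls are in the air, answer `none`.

Answer: ball5:lands@11:R ball1:lands@12:L ball2:lands@13:R ball3:lands@14:L

Derivation:
Beat 0 (L): throw ball1 h=3 -> lands@3:R; in-air after throw: [b1@3:R]
Beat 1 (R): throw ball2 h=6 -> lands@7:R; in-air after throw: [b1@3:R b2@7:R]
Beat 2 (L): throw ball3 h=6 -> lands@8:L; in-air after throw: [b1@3:R b2@7:R b3@8:L]
Beat 3 (R): throw ball1 h=3 -> lands@6:L; in-air after throw: [b1@6:L b2@7:R b3@8:L]
Beat 4 (L): throw ball4 h=6 -> lands@10:L; in-air after throw: [b1@6:L b2@7:R b3@8:L b4@10:L]
Beat 5 (R): throw ball5 h=6 -> lands@11:R; in-air after throw: [b1@6:L b2@7:R b3@8:L b4@10:L b5@11:R]
Beat 6 (L): throw ball1 h=3 -> lands@9:R; in-air after throw: [b2@7:R b3@8:L b1@9:R b4@10:L b5@11:R]
Beat 7 (R): throw ball2 h=6 -> lands@13:R; in-air after throw: [b3@8:L b1@9:R b4@10:L b5@11:R b2@13:R]
Beat 8 (L): throw ball3 h=6 -> lands@14:L; in-air after throw: [b1@9:R b4@10:L b5@11:R b2@13:R b3@14:L]
Beat 9 (R): throw ball1 h=3 -> lands@12:L; in-air after throw: [b4@10:L b5@11:R b1@12:L b2@13:R b3@14:L]
Beat 10 (L): throw ball4 h=6 -> lands@16:L; in-air after throw: [b5@11:R b1@12:L b2@13:R b3@14:L b4@16:L]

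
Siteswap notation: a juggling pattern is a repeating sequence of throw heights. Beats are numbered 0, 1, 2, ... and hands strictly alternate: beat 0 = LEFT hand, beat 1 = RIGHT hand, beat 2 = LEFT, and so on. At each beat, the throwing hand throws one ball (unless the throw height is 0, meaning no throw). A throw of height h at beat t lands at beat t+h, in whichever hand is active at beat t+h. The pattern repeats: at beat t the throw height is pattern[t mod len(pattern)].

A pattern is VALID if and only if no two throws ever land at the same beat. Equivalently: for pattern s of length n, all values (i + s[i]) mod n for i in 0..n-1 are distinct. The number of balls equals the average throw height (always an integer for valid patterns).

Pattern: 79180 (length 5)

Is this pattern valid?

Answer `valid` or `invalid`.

i=0: (i + s[i]) mod n = (0 + 7) mod 5 = 2
i=1: (i + s[i]) mod n = (1 + 9) mod 5 = 0
i=2: (i + s[i]) mod n = (2 + 1) mod 5 = 3
i=3: (i + s[i]) mod n = (3 + 8) mod 5 = 1
i=4: (i + s[i]) mod n = (4 + 0) mod 5 = 4
Residues: [2, 0, 3, 1, 4], distinct: True

Answer: valid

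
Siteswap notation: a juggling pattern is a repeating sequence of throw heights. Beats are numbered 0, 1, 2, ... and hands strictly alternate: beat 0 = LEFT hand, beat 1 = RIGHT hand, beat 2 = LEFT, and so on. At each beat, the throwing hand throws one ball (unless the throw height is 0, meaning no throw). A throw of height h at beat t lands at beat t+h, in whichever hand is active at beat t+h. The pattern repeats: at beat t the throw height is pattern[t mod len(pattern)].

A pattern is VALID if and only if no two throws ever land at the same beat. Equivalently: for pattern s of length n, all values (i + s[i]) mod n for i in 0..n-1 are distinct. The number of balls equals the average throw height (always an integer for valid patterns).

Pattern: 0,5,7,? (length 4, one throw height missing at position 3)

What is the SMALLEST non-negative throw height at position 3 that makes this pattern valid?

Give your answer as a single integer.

Answer: 0

Derivation:
i=0: (0 + 0) mod 4 = 0
i=1: (1 + 5) mod 4 = 2
i=2: (2 + 7) mod 4 = 1
i=3: s[i]=? (unknown)
Known residues: [0, 1, 2]; need a permutation of 0..3, so missing residue r = 3
Need (3 + s) mod 4 = 3; smallest s = (3 - 3) mod 4 = 0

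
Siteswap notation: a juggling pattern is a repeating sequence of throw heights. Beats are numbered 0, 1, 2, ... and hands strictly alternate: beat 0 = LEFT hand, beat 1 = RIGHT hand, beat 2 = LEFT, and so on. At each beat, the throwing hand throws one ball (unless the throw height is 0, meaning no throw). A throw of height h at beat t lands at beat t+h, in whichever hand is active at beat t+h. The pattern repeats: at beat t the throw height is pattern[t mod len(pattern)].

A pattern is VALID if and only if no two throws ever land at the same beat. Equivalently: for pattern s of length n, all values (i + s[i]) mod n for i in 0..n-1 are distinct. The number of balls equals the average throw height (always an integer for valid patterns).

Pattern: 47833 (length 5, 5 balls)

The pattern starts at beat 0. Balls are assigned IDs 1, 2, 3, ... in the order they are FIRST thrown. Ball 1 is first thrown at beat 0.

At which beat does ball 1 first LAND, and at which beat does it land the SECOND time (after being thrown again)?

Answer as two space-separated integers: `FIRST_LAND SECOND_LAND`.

Answer: 4 7

Derivation:
Beat 0 (L): throw ball1 h=4 -> lands@4:L; in-air after throw: [b1@4:L]
Beat 1 (R): throw ball2 h=7 -> lands@8:L; in-air after throw: [b1@4:L b2@8:L]
Beat 2 (L): throw ball3 h=8 -> lands@10:L; in-air after throw: [b1@4:L b2@8:L b3@10:L]
Beat 3 (R): throw ball4 h=3 -> lands@6:L; in-air after throw: [b1@4:L b4@6:L b2@8:L b3@10:L]
Beat 4 (L): throw ball1 h=3 -> lands@7:R; in-air after throw: [b4@6:L b1@7:R b2@8:L b3@10:L]
Beat 5 (R): throw ball5 h=4 -> lands@9:R; in-air after throw: [b4@6:L b1@7:R b2@8:L b5@9:R b3@10:L]
Beat 6 (L): throw ball4 h=7 -> lands@13:R; in-air after throw: [b1@7:R b2@8:L b5@9:R b3@10:L b4@13:R]
Beat 7 (R): throw ball1 h=8 -> lands@15:R; in-air after throw: [b2@8:L b5@9:R b3@10:L b4@13:R b1@15:R]
Ball 1: thrown@0 h=4 -> first land @4; rethrown@4 h=3 -> second land @7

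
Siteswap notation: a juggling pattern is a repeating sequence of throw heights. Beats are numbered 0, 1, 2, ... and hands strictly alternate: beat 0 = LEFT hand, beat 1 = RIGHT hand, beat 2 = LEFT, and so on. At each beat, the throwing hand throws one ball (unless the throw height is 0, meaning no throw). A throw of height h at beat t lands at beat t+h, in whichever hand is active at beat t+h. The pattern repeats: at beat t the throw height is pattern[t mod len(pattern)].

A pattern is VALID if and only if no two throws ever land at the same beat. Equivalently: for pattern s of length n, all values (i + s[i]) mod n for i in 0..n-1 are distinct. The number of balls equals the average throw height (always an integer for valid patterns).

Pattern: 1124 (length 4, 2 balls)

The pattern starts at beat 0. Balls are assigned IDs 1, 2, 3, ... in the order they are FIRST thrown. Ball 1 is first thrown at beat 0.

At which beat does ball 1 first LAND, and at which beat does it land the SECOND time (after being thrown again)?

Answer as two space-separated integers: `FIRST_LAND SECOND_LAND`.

Beat 0 (L): throw ball1 h=1 -> lands@1:R; in-air after throw: [b1@1:R]
Beat 1 (R): throw ball1 h=1 -> lands@2:L; in-air after throw: [b1@2:L]
Beat 2 (L): throw ball1 h=2 -> lands@4:L; in-air after throw: [b1@4:L]
Ball 1: thrown@0 h=1 -> first land @1; rethrown@1 h=1 -> second land @2

Answer: 1 2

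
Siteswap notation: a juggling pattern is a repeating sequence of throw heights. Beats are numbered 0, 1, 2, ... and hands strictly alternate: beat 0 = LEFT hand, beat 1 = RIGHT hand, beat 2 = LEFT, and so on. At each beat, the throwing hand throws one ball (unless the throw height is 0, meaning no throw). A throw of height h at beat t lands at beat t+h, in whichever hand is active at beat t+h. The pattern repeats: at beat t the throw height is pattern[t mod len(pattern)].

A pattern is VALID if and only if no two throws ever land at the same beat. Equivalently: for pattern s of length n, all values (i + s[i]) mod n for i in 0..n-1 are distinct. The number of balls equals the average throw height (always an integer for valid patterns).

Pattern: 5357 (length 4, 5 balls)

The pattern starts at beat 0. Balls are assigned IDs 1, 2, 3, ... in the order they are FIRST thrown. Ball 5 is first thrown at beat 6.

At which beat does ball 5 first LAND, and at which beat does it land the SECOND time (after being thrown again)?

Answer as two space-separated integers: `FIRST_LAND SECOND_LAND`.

Beat 0 (L): throw ball1 h=5 -> lands@5:R; in-air after throw: [b1@5:R]
Beat 1 (R): throw ball2 h=3 -> lands@4:L; in-air after throw: [b2@4:L b1@5:R]
Beat 2 (L): throw ball3 h=5 -> lands@7:R; in-air after throw: [b2@4:L b1@5:R b3@7:R]
Beat 3 (R): throw ball4 h=7 -> lands@10:L; in-air after throw: [b2@4:L b1@5:R b3@7:R b4@10:L]
Beat 4 (L): throw ball2 h=5 -> lands@9:R; in-air after throw: [b1@5:R b3@7:R b2@9:R b4@10:L]
Beat 5 (R): throw ball1 h=3 -> lands@8:L; in-air after throw: [b3@7:R b1@8:L b2@9:R b4@10:L]
Beat 6 (L): throw ball5 h=5 -> lands@11:R; in-air after throw: [b3@7:R b1@8:L b2@9:R b4@10:L b5@11:R]
Beat 7 (R): throw ball3 h=7 -> lands@14:L; in-air after throw: [b1@8:L b2@9:R b4@10:L b5@11:R b3@14:L]
Beat 8 (L): throw ball1 h=5 -> lands@13:R; in-air after throw: [b2@9:R b4@10:L b5@11:R b1@13:R b3@14:L]
Beat 9 (R): throw ball2 h=3 -> lands@12:L; in-air after throw: [b4@10:L b5@11:R b2@12:L b1@13:R b3@14:L]
Beat 10 (L): throw ball4 h=5 -> lands@15:R; in-air after throw: [b5@11:R b2@12:L b1@13:R b3@14:L b4@15:R]
Beat 11 (R): throw ball5 h=7 -> lands@18:L; in-air after throw: [b2@12:L b1@13:R b3@14:L b4@15:R b5@18:L]
Beat 12 (L): throw ball2 h=5 -> lands@17:R; in-air after throw: [b1@13:R b3@14:L b4@15:R b2@17:R b5@18:L]
Beat 13 (R): throw ball1 h=3 -> lands@16:L; in-air after throw: [b3@14:L b4@15:R b1@16:L b2@17:R b5@18:L]
Beat 14 (L): throw ball3 h=5 -> lands@19:R; in-air after throw: [b4@15:R b1@16:L b2@17:R b5@18:L b3@19:R]
Beat 15 (R): throw ball4 h=7 -> lands@22:L; in-air after throw: [b1@16:L b2@17:R b5@18:L b3@19:R b4@22:L]
Beat 16 (L): throw ball1 h=5 -> lands@21:R; in-air after throw: [b2@17:R b5@18:L b3@19:R b1@21:R b4@22:L]
Beat 17 (R): throw ball2 h=3 -> lands@20:L; in-air after throw: [b5@18:L b3@19:R b2@20:L b1@21:R b4@22:L]
Beat 18 (L): throw ball5 h=5 -> lands@23:R; in-air after throw: [b3@19:R b2@20:L b1@21:R b4@22:L b5@23:R]
Ball 5: thrown@6 h=5 -> first land @11; rethrown@11 h=7 -> second land @18

Answer: 11 18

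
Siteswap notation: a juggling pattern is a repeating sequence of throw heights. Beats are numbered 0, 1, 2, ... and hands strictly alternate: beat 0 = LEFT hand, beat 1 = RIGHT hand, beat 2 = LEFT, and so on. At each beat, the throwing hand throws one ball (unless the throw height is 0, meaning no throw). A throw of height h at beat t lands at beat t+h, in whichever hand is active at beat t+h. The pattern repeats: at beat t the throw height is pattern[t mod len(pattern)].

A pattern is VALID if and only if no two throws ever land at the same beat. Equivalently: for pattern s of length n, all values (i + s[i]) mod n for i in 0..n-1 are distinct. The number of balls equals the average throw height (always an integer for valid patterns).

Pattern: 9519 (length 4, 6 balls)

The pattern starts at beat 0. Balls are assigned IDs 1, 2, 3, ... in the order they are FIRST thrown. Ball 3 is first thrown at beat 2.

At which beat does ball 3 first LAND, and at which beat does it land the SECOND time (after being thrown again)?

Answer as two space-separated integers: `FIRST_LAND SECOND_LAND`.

Beat 0 (L): throw ball1 h=9 -> lands@9:R; in-air after throw: [b1@9:R]
Beat 1 (R): throw ball2 h=5 -> lands@6:L; in-air after throw: [b2@6:L b1@9:R]
Beat 2 (L): throw ball3 h=1 -> lands@3:R; in-air after throw: [b3@3:R b2@6:L b1@9:R]
Beat 3 (R): throw ball3 h=9 -> lands@12:L; in-air after throw: [b2@6:L b1@9:R b3@12:L]
Beat 4 (L): throw ball4 h=9 -> lands@13:R; in-air after throw: [b2@6:L b1@9:R b3@12:L b4@13:R]
Beat 5 (R): throw ball5 h=5 -> lands@10:L; in-air after throw: [b2@6:L b1@9:R b5@10:L b3@12:L b4@13:R]
Beat 6 (L): throw ball2 h=1 -> lands@7:R; in-air after throw: [b2@7:R b1@9:R b5@10:L b3@12:L b4@13:R]
Beat 7 (R): throw ball2 h=9 -> lands@16:L; in-air after throw: [b1@9:R b5@10:L b3@12:L b4@13:R b2@16:L]
Beat 8 (L): throw ball6 h=9 -> lands@17:R; in-air after throw: [b1@9:R b5@10:L b3@12:L b4@13:R b2@16:L b6@17:R]
Beat 9 (R): throw ball1 h=5 -> lands@14:L; in-air after throw: [b5@10:L b3@12:L b4@13:R b1@14:L b2@16:L b6@17:R]
Beat 10 (L): throw ball5 h=1 -> lands@11:R; in-air after throw: [b5@11:R b3@12:L b4@13:R b1@14:L b2@16:L b6@17:R]
Beat 11 (R): throw ball5 h=9 -> lands@20:L; in-air after throw: [b3@12:L b4@13:R b1@14:L b2@16:L b6@17:R b5@20:L]
Beat 12 (L): throw ball3 h=9 -> lands@21:R; in-air after throw: [b4@13:R b1@14:L b2@16:L b6@17:R b5@20:L b3@21:R]
Ball 3: thrown@2 h=1 -> first land @3; rethrown@3 h=9 -> second land @12

Answer: 3 12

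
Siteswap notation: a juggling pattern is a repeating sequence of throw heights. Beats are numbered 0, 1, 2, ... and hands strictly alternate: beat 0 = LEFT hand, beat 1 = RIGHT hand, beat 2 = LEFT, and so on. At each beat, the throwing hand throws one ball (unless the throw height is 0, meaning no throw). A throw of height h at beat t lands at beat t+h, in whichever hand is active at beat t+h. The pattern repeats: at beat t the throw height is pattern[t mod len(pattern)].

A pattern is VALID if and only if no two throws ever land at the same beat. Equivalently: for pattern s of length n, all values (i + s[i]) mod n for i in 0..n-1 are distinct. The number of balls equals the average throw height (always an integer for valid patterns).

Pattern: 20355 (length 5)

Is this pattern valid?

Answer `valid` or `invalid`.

Answer: valid

Derivation:
i=0: (i + s[i]) mod n = (0 + 2) mod 5 = 2
i=1: (i + s[i]) mod n = (1 + 0) mod 5 = 1
i=2: (i + s[i]) mod n = (2 + 3) mod 5 = 0
i=3: (i + s[i]) mod n = (3 + 5) mod 5 = 3
i=4: (i + s[i]) mod n = (4 + 5) mod 5 = 4
Residues: [2, 1, 0, 3, 4], distinct: True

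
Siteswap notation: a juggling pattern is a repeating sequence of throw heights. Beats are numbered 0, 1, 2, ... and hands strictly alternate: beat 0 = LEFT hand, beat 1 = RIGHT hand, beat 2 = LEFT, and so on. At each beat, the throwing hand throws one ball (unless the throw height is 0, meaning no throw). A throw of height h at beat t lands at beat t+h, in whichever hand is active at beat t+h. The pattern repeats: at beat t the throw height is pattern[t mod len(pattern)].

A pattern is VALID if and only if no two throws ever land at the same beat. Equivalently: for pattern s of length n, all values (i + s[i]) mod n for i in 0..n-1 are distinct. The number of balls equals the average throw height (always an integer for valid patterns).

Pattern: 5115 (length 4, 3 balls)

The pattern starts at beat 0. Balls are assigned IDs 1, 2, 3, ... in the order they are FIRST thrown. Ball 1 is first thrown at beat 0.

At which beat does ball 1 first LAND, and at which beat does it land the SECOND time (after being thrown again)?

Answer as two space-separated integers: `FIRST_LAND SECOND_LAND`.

Answer: 5 6

Derivation:
Beat 0 (L): throw ball1 h=5 -> lands@5:R; in-air after throw: [b1@5:R]
Beat 1 (R): throw ball2 h=1 -> lands@2:L; in-air after throw: [b2@2:L b1@5:R]
Beat 2 (L): throw ball2 h=1 -> lands@3:R; in-air after throw: [b2@3:R b1@5:R]
Beat 3 (R): throw ball2 h=5 -> lands@8:L; in-air after throw: [b1@5:R b2@8:L]
Beat 4 (L): throw ball3 h=5 -> lands@9:R; in-air after throw: [b1@5:R b2@8:L b3@9:R]
Beat 5 (R): throw ball1 h=1 -> lands@6:L; in-air after throw: [b1@6:L b2@8:L b3@9:R]
Beat 6 (L): throw ball1 h=1 -> lands@7:R; in-air after throw: [b1@7:R b2@8:L b3@9:R]
Ball 1: thrown@0 h=5 -> first land @5; rethrown@5 h=1 -> second land @6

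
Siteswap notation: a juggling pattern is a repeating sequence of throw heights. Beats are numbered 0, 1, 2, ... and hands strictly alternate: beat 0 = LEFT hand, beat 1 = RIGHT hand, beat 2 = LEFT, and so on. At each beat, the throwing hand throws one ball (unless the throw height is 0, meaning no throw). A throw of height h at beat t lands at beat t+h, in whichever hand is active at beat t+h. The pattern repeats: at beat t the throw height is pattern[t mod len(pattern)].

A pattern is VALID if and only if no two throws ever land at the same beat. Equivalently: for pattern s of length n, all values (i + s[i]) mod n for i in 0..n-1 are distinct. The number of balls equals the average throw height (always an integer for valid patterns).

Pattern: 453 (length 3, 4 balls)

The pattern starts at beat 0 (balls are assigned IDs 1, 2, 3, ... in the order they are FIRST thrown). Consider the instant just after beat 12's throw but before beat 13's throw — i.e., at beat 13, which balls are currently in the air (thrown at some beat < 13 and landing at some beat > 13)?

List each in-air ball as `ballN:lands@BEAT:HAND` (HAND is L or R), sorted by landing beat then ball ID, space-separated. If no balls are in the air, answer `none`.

Answer: ball3:lands@14:L ball2:lands@15:R ball4:lands@16:L

Derivation:
Beat 0 (L): throw ball1 h=4 -> lands@4:L; in-air after throw: [b1@4:L]
Beat 1 (R): throw ball2 h=5 -> lands@6:L; in-air after throw: [b1@4:L b2@6:L]
Beat 2 (L): throw ball3 h=3 -> lands@5:R; in-air after throw: [b1@4:L b3@5:R b2@6:L]
Beat 3 (R): throw ball4 h=4 -> lands@7:R; in-air after throw: [b1@4:L b3@5:R b2@6:L b4@7:R]
Beat 4 (L): throw ball1 h=5 -> lands@9:R; in-air after throw: [b3@5:R b2@6:L b4@7:R b1@9:R]
Beat 5 (R): throw ball3 h=3 -> lands@8:L; in-air after throw: [b2@6:L b4@7:R b3@8:L b1@9:R]
Beat 6 (L): throw ball2 h=4 -> lands@10:L; in-air after throw: [b4@7:R b3@8:L b1@9:R b2@10:L]
Beat 7 (R): throw ball4 h=5 -> lands@12:L; in-air after throw: [b3@8:L b1@9:R b2@10:L b4@12:L]
Beat 8 (L): throw ball3 h=3 -> lands@11:R; in-air after throw: [b1@9:R b2@10:L b3@11:R b4@12:L]
Beat 9 (R): throw ball1 h=4 -> lands@13:R; in-air after throw: [b2@10:L b3@11:R b4@12:L b1@13:R]
Beat 10 (L): throw ball2 h=5 -> lands@15:R; in-air after throw: [b3@11:R b4@12:L b1@13:R b2@15:R]
Beat 11 (R): throw ball3 h=3 -> lands@14:L; in-air after throw: [b4@12:L b1@13:R b3@14:L b2@15:R]
Beat 12 (L): throw ball4 h=4 -> lands@16:L; in-air after throw: [b1@13:R b3@14:L b2@15:R b4@16:L]
Beat 13 (R): throw ball1 h=5 -> lands@18:L; in-air after throw: [b3@14:L b2@15:R b4@16:L b1@18:L]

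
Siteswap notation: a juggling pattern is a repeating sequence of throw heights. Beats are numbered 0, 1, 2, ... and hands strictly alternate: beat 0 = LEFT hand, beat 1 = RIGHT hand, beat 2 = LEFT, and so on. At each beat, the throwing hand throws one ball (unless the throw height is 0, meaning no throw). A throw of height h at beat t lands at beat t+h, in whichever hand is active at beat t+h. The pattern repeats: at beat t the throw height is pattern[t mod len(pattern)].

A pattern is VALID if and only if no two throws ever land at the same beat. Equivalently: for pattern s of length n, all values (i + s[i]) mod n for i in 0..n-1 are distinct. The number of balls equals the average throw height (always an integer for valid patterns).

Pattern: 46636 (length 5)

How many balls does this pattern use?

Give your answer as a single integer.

Pattern = [4, 6, 6, 3, 6], length n = 5
  position 0: throw height = 4, running sum = 4
  position 1: throw height = 6, running sum = 10
  position 2: throw height = 6, running sum = 16
  position 3: throw height = 3, running sum = 19
  position 4: throw height = 6, running sum = 25
Total sum = 25; balls = sum / n = 25 / 5 = 5

Answer: 5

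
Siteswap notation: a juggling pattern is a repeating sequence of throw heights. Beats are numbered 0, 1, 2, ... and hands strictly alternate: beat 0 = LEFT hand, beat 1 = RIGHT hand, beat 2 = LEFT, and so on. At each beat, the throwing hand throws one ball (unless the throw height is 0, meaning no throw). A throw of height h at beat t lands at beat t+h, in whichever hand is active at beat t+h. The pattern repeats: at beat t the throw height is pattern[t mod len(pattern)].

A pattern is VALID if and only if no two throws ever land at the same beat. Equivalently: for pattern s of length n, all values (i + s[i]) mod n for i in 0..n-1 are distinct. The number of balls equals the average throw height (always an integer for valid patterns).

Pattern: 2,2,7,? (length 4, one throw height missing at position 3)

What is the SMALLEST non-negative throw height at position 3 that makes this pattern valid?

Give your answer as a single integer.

Answer: 1

Derivation:
i=0: (0 + 2) mod 4 = 2
i=1: (1 + 2) mod 4 = 3
i=2: (2 + 7) mod 4 = 1
i=3: s[i]=? (unknown)
Known residues: [1, 2, 3]; need a permutation of 0..3, so missing residue r = 0
Need (3 + s) mod 4 = 0; smallest s = (0 - 3) mod 4 = 1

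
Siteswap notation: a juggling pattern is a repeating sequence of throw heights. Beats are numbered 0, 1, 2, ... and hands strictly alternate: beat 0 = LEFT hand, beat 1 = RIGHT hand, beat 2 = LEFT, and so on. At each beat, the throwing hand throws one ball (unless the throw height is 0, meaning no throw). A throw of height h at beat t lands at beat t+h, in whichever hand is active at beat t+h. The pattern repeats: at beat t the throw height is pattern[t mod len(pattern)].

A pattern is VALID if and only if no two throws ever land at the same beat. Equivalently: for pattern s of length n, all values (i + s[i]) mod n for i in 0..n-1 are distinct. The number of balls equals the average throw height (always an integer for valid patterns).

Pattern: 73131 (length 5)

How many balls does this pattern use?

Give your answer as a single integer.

Pattern = [7, 3, 1, 3, 1], length n = 5
  position 0: throw height = 7, running sum = 7
  position 1: throw height = 3, running sum = 10
  position 2: throw height = 1, running sum = 11
  position 3: throw height = 3, running sum = 14
  position 4: throw height = 1, running sum = 15
Total sum = 15; balls = sum / n = 15 / 5 = 3

Answer: 3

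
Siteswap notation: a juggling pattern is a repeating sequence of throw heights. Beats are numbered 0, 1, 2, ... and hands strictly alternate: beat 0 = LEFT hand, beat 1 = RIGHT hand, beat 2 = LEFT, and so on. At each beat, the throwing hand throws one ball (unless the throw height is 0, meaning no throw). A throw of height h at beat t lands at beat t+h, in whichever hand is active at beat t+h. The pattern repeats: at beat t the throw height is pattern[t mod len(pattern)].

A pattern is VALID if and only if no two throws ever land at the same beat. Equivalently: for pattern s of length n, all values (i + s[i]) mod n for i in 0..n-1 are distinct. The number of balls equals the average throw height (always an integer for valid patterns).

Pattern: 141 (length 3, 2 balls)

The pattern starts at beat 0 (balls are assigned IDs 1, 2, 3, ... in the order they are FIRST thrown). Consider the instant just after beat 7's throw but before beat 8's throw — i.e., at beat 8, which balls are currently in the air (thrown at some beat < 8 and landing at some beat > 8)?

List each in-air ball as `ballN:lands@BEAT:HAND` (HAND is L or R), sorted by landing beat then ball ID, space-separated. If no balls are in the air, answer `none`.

Beat 0 (L): throw ball1 h=1 -> lands@1:R; in-air after throw: [b1@1:R]
Beat 1 (R): throw ball1 h=4 -> lands@5:R; in-air after throw: [b1@5:R]
Beat 2 (L): throw ball2 h=1 -> lands@3:R; in-air after throw: [b2@3:R b1@5:R]
Beat 3 (R): throw ball2 h=1 -> lands@4:L; in-air after throw: [b2@4:L b1@5:R]
Beat 4 (L): throw ball2 h=4 -> lands@8:L; in-air after throw: [b1@5:R b2@8:L]
Beat 5 (R): throw ball1 h=1 -> lands@6:L; in-air after throw: [b1@6:L b2@8:L]
Beat 6 (L): throw ball1 h=1 -> lands@7:R; in-air after throw: [b1@7:R b2@8:L]
Beat 7 (R): throw ball1 h=4 -> lands@11:R; in-air after throw: [b2@8:L b1@11:R]
Beat 8 (L): throw ball2 h=1 -> lands@9:R; in-air after throw: [b2@9:R b1@11:R]

Answer: ball1:lands@11:R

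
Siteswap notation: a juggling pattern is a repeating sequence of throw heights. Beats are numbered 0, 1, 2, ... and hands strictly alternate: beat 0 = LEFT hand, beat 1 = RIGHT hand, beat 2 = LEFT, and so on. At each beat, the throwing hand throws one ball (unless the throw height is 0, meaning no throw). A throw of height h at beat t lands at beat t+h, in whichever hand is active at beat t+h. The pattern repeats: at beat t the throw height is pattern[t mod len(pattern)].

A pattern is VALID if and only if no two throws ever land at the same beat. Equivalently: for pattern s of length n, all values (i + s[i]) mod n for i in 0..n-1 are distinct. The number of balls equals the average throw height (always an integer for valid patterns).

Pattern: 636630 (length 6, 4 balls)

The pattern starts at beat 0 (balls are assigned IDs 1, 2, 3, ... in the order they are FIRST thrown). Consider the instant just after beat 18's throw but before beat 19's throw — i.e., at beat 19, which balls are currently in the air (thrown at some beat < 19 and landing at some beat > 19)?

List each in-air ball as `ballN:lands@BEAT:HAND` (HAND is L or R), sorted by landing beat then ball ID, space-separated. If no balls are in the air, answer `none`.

Answer: ball3:lands@20:L ball4:lands@21:R ball1:lands@24:L

Derivation:
Beat 0 (L): throw ball1 h=6 -> lands@6:L; in-air after throw: [b1@6:L]
Beat 1 (R): throw ball2 h=3 -> lands@4:L; in-air after throw: [b2@4:L b1@6:L]
Beat 2 (L): throw ball3 h=6 -> lands@8:L; in-air after throw: [b2@4:L b1@6:L b3@8:L]
Beat 3 (R): throw ball4 h=6 -> lands@9:R; in-air after throw: [b2@4:L b1@6:L b3@8:L b4@9:R]
Beat 4 (L): throw ball2 h=3 -> lands@7:R; in-air after throw: [b1@6:L b2@7:R b3@8:L b4@9:R]
Beat 6 (L): throw ball1 h=6 -> lands@12:L; in-air after throw: [b2@7:R b3@8:L b4@9:R b1@12:L]
Beat 7 (R): throw ball2 h=3 -> lands@10:L; in-air after throw: [b3@8:L b4@9:R b2@10:L b1@12:L]
Beat 8 (L): throw ball3 h=6 -> lands@14:L; in-air after throw: [b4@9:R b2@10:L b1@12:L b3@14:L]
Beat 9 (R): throw ball4 h=6 -> lands@15:R; in-air after throw: [b2@10:L b1@12:L b3@14:L b4@15:R]
Beat 10 (L): throw ball2 h=3 -> lands@13:R; in-air after throw: [b1@12:L b2@13:R b3@14:L b4@15:R]
Beat 12 (L): throw ball1 h=6 -> lands@18:L; in-air after throw: [b2@13:R b3@14:L b4@15:R b1@18:L]
Beat 13 (R): throw ball2 h=3 -> lands@16:L; in-air after throw: [b3@14:L b4@15:R b2@16:L b1@18:L]
Beat 14 (L): throw ball3 h=6 -> lands@20:L; in-air after throw: [b4@15:R b2@16:L b1@18:L b3@20:L]
Beat 15 (R): throw ball4 h=6 -> lands@21:R; in-air after throw: [b2@16:L b1@18:L b3@20:L b4@21:R]
Beat 16 (L): throw ball2 h=3 -> lands@19:R; in-air after throw: [b1@18:L b2@19:R b3@20:L b4@21:R]
Beat 18 (L): throw ball1 h=6 -> lands@24:L; in-air after throw: [b2@19:R b3@20:L b4@21:R b1@24:L]
Beat 19 (R): throw ball2 h=3 -> lands@22:L; in-air after throw: [b3@20:L b4@21:R b2@22:L b1@24:L]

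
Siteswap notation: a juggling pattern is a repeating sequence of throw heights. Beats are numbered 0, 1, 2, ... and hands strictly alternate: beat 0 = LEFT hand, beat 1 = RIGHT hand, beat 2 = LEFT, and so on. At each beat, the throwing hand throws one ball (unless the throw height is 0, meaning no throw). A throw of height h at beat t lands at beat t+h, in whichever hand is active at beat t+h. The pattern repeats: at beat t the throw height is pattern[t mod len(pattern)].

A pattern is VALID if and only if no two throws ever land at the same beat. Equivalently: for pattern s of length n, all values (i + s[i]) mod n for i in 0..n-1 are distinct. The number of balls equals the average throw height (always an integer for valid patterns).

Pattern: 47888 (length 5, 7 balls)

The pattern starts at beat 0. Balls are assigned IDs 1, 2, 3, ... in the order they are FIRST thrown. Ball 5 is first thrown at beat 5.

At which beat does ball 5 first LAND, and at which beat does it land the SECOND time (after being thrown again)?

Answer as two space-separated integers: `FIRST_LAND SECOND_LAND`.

Beat 0 (L): throw ball1 h=4 -> lands@4:L; in-air after throw: [b1@4:L]
Beat 1 (R): throw ball2 h=7 -> lands@8:L; in-air after throw: [b1@4:L b2@8:L]
Beat 2 (L): throw ball3 h=8 -> lands@10:L; in-air after throw: [b1@4:L b2@8:L b3@10:L]
Beat 3 (R): throw ball4 h=8 -> lands@11:R; in-air after throw: [b1@4:L b2@8:L b3@10:L b4@11:R]
Beat 4 (L): throw ball1 h=8 -> lands@12:L; in-air after throw: [b2@8:L b3@10:L b4@11:R b1@12:L]
Beat 5 (R): throw ball5 h=4 -> lands@9:R; in-air after throw: [b2@8:L b5@9:R b3@10:L b4@11:R b1@12:L]
Beat 6 (L): throw ball6 h=7 -> lands@13:R; in-air after throw: [b2@8:L b5@9:R b3@10:L b4@11:R b1@12:L b6@13:R]
Beat 7 (R): throw ball7 h=8 -> lands@15:R; in-air after throw: [b2@8:L b5@9:R b3@10:L b4@11:R b1@12:L b6@13:R b7@15:R]
Beat 8 (L): throw ball2 h=8 -> lands@16:L; in-air after throw: [b5@9:R b3@10:L b4@11:R b1@12:L b6@13:R b7@15:R b2@16:L]
Beat 9 (R): throw ball5 h=8 -> lands@17:R; in-air after throw: [b3@10:L b4@11:R b1@12:L b6@13:R b7@15:R b2@16:L b5@17:R]
Beat 10 (L): throw ball3 h=4 -> lands@14:L; in-air after throw: [b4@11:R b1@12:L b6@13:R b3@14:L b7@15:R b2@16:L b5@17:R]
Beat 11 (R): throw ball4 h=7 -> lands@18:L; in-air after throw: [b1@12:L b6@13:R b3@14:L b7@15:R b2@16:L b5@17:R b4@18:L]
Beat 12 (L): throw ball1 h=8 -> lands@20:L; in-air after throw: [b6@13:R b3@14:L b7@15:R b2@16:L b5@17:R b4@18:L b1@20:L]
Ball 5: thrown@5 h=4 -> first land @9; rethrown@9 h=8 -> second land @17

Answer: 9 17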